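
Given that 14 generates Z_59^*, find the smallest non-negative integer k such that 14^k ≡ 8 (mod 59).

Baby-step giant-step with m = ceil(sqrt(58)) = 8.
Baby table (14^j mod 59 for j=0..7):
  0:1  1:14  2:19  3:30  4:7  5:39  6:15  7:33
Giant step factor: 14^(-8) ≡ 53 (mod 59).
Scan 8·53^i mod 59 for i = 0, 1, …:
  i=0: 8   i=1: 11   i=2: 52   i=3: 42
  i=4: 43   i=5: 37   i=6: 14
Match at i=6, j=1: k = 6·8 + 1 = 49.

49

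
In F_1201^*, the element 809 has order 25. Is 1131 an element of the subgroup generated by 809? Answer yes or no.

yes

⟨809⟩ has order 25; its elements mod 1201 are {1, 96, 105, 122, 216, 319, 443, 447, 472, 486, 489, 493, 588, 599, 800, 809, 875, 877, 903, 1018, 1057, 1062, 1068, 1131, 1137}.
1131 is in this set.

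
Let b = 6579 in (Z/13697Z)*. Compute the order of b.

The order of 6579 must divide p − 1 = 13696 = 2^7 · 107.
Divisors: 1, 2, 4, 8, 16, 32, 64, 107, 128, 214, 428, 856, 1712, 3424, 6848, 13696.
Check each in increasing order: 6579^1 ≡ 6579;  6579^2 ≡ 721;  6579^4 ≡ 13052;  6579^8 ≡ 5115;  6579^16 ≡ 1955;  6579^32 ≡ 562;  6579^64 ≡ 813;  6579^107 ≡ 10581;  6579^128 ≡ 3513;  6579^214 ≡ 11980;  6579^428 ≡ 3234;  6579^856 ≡ 7945;  6579^1712 ≡ 7249;  6579^3424 ≡ 6309;  6579^6848 ≡ 13696;  6579^13696 ≡ 1.
Smallest exponent giving 1 is 13696.

13696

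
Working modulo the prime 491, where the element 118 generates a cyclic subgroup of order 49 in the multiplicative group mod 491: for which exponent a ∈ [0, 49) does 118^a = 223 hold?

14

Successive powers of 118 modulo 491:
  118^0=1  118^1=118  118^2=176  118^3=146  118^4=43  118^5=164
  118^6=203  118^7=386  118^8=376  118^9=178  118^10=382  118^11=395
  118^12=456  118^13=289  118^14=223
So 118^14 ≡ 223 (mod 491), giving a = 14.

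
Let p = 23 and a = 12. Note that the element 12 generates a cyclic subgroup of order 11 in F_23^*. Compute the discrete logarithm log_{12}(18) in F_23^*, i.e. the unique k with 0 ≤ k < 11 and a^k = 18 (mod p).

Successive powers of 12 modulo 23:
  12^0=1  12^1=12  12^2=6  12^3=3  12^4=13  12^5=18
So 12^5 ≡ 18 (mod 23), giving k = 5.

5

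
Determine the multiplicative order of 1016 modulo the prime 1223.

The order of 1016 must divide p − 1 = 1222 = 2 · 13 · 47.
Divisors: 1, 2, 13, 26, 47, 94, 611, 1222.
Check each in increasing order: 1016^1 ≡ 1016;  1016^2 ≡ 44;  1016^13 ≡ 136;  1016^26 ≡ 151;  1016^47 ≡ 236;  1016^94 ≡ 661;  1016^611 ≡ 1.
Smallest exponent giving 1 is 611.

611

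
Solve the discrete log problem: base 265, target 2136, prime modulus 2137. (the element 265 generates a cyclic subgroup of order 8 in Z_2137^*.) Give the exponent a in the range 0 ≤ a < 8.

4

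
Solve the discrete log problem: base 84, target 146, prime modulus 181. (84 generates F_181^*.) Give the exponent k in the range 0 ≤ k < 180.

117

Baby-step giant-step with m = ceil(sqrt(180)) = 14.
Baby table (84^j mod 181 for j=0..13):
  0:1  1:84  2:178  3:110  4:9  5:32  6:154  7:85
  8:81  9:107  10:119  11:41  12:5  13:58
Giant step factor: 84^(-14) ≡ 12 (mod 181).
Scan 146·12^i mod 181 for i = 0, 1, …:
  i=0: 146   i=1: 123   i=2: 28   i=3: 155
  i=4: 50   i=5: 57   i=6: 141   i=7: 63
  i=8: 32
Match at i=8, j=5: k = 8·14 + 5 = 117.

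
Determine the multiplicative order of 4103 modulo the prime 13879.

The order of 4103 must divide p − 1 = 13878 = 2 · 3^3 · 257.
Divisors: 1, 2, 3, 6, 9, 18, 27, 54, 257, 514, 771, 1542, 2313, 4626, 6939, 13878.
Check each in increasing order: 4103^1 ≡ 4103;  4103^2 ≡ 13261;  4103^3 ≡ 4203;  4103^6 ≡ 11121;  4103^9 ≡ 10970;  4103^18 ≡ 9970;  4103^27 ≡ 4380;  4103^54 ≡ 3622;  4103^257 ≡ 5361;  4103^514 ≡ 10791;  4103^771 ≡ 2879;  4103^1542 ≡ 2878;  4103^2313 ≡ 13878;  4103^4626 ≡ 1.
Smallest exponent giving 1 is 4626.

4626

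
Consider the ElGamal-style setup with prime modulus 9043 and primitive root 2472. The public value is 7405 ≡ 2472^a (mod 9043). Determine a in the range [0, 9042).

1009

Baby-step giant-step with m = ceil(sqrt(9042)) = 96.
Baby table (2472^j mod 9043 for j=0..95):
  0:1  1:2472  2:6759  3:5827  4:7888  5:2428  6:6507  7:6850
  8:4704  9:8033  10:8191  11:875  12:1723  13:3  14:7416  15:2191
  16:8438  17:5578  18:7284  19:1435  20:2464  21:5069  22:6013  23:6487
  24:2625  25:5169  26:9  27:4162  28:6573  29:7228  30:7691  31:3766
  32:4305  33:7392  34:6164  35:8996  36:1375  37:7875  38:6464  39:27
  40:3443  41:1633  42:3598  43:4987  44:2255  45:3872  46:4090  47:406
  48:8902  49:4125  50:5539  51:1306  52:81  53:1286  54:4899  55:1751
  56:5918  57:6765  58:2573  59:3227  60:1218  61:8620  62:3332  63:7574
  64:3918  65:243  66:3858  67:5654  68:5253  69:8711  70:2209  71:7719
  72:638  73:3654  74:7774  75:953  76:4636  77:2711  78:729  79:2531
  80:7919  81:6716  82:8047  83:6627  84:5071  85:1914  86:1919  87:5236
  88:2859  89:4865  90:8133  91:2187  92:7593  93:5671  94:2062  95:6055
Giant step factor: 2472^(-96) ≡ 8378 (mod 9043).
Scan 7405·8378^i mod 9043 for i = 0, 1, …:
  i=0: 7405   i=1: 4110   i=2: 6879   i=3: 1223
  i=4: 575   i=5: 6474   i=6: 8301   i=7: 5108
  i=8: 3348   i=9: 7201   i=10: 4125
Match at i=10, j=49: a = 10·96 + 49 = 1009.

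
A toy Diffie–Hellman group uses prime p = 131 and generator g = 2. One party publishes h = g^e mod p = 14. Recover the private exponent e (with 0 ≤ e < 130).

Baby-step giant-step with m = ceil(sqrt(130)) = 12.
Baby table (2^j mod 131 for j=0..11):
  0:1  1:2  2:4  3:8  4:16  5:32  6:64  7:128
  8:125  9:119  10:107  11:83
Giant step factor: 2^(-12) ≡ 15 (mod 131).
Scan 14·15^i mod 131 for i = 0, 1, …:
  i=0: 14   i=1: 79   i=2: 6   i=3: 90
  i=4: 40   i=5: 76   i=6: 92   i=7: 70
  i=8: 2
Match at i=8, j=1: e = 8·12 + 1 = 97.

97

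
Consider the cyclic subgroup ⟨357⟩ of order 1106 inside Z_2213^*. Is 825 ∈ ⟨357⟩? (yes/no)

yes

825 ∈ ⟨357⟩ iff 825^1106 ≡ 1 (mod 2213), since |⟨357⟩| = 1106.
825^1106 mod 2213 = 1.
Since 1 = 1, 825 lies in the subgroup.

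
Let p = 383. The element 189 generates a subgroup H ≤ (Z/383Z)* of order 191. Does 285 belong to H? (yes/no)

285 ∈ ⟨189⟩ iff 285^191 ≡ 1 (mod 383), since |⟨189⟩| = 191.
285^191 mod 383 = 382.
Since 382 ≠ 1, 285 does not lie in the subgroup.

no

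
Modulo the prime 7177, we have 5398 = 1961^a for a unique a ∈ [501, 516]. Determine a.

Compute 1961^501 mod 7177 = 5398, then multiply by 1961 repeatedly:
  1961^501=5398
Found 5398 at exponent 501.

501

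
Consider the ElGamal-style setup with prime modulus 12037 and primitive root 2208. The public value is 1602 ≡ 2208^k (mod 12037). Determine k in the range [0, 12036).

10523

Baby-step giant-step with m = ceil(sqrt(12036)) = 110.
Baby table (2208^j mod 12037 for j=0..109):
  0:1  1:2208  2:279  3:2145  4:5619  5:8642  6:2891  7:3718
  8:110  9:2140  10:6616  11:7247  12:4203  13:11734  14:5048  15:11759
  16:63  17:6697  18:5540  19:2728  20:4924  21:2781  22:1578  23:5531
  24:6930  25:2413  26:7550  27:11192  28:12012  29:4985  30:5062  31:6560
  32:3969  33:616  34:11984  35:3346  36:9287  37:6685  38:3118  39:11417
  40:3258  41:7575  42:6207  43:6950  44:10462  45:1093  46:5944  47:4022
  48:9307  49:2697  50:8698  51:6169  52:7305  53:11897  54:3842  55:9088
  56:625  57:7782  58:5857  59:4518  60:9108  61:8674  62:1325  63:609
  64:8565  65:1393  66:6309  67:3463  68:2809  69:3217  70:1306  71:6805
  72:3264  73:8786  74:7881  75:7783  76:8065  77:4797  78:11253  79:2256
  80:9967  81:3500  82:246  83:1503  84:8449  85:10079  86:10056  87:7420
  88:1003  89:11853  90:2986  91:8849  92:2541  93:1286  94:10793  95:9721
  96:1997  97:3834  98:3461  99:10430  100:2659  101:9053  102:7604  103:10054
  104:3004  105:445  106:7563  107:3785  108:3602  109:8796
Giant step factor: 2208^(-110) ≡ 5721 (mod 12037).
Scan 1602·5721^i mod 12037 for i = 0, 1, …:
  i=0: 1602   i=1: 4885   i=2: 9208   i=3: 5056
  i=4: 465   i=5: 88   i=6: 9931   i=7: 611
  i=8: 4801   i=9: 10124     …   i=94: 193
  i=95: 8786
Match at i=95, j=73: k = 95·110 + 73 = 10523.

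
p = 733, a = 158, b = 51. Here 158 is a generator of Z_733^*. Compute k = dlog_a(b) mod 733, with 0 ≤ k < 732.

254

Baby-step giant-step with m = ceil(sqrt(732)) = 28.
Baby table (158^j mod 733 for j=0..27):
  0:1  1:158  2:42  3:39  4:298  5:172  6:55  7:627
  8:111  9:679  10:264  11:664  12:93  13:34  14:241  15:695
  16:593  17:603  18:717  19:404  20:61  21:109  22:363  23:180
  24:586  25:230  26:423  27:131
Giant step factor: 158^(-28) ≡ 198 (mod 733).
Scan 51·198^i mod 733 for i = 0, 1, …:
  i=0: 51   i=1: 569   i=2: 513   i=3: 420
  i=4: 331   i=5: 301   i=6: 225   i=7: 570
  i=8: 711   i=9: 42
Match at i=9, j=2: k = 9·28 + 2 = 254.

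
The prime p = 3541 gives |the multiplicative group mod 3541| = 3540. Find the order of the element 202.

3540

The order of 202 must divide p − 1 = 3540 = 2^2 · 3 · 5 · 59.
Divisors: 1, 2, 3, 4, 5, 6, 10, 12, 15, 20, 30, 59, 60, 118, 177, 236, 295, 354, 590, 708, 885, 1180, 1770, 3540.
Check each in increasing order: 202^1 ≡ 202;  202^2 ≡ 1853;  202^3 ≡ 2501;  202^4 ≡ 2380;  202^5 ≡ 2725;  202^6 ≡ 1595;  202^10 ≡ 148;  202^12 ≡ 1587;  202^15 ≡ 3167;  202^20 ≡ 658;  202^30 ≡ 1777;  202^59 ≡ 3344;  202^60 ≡ 2698;  202^118 ≡ 3399;  202^177 ≡ 3187;  202^236 ≡ 2459;  202^295 ≡ 694;  202^354 ≡ 1381;  202^590 ≡ 60;  202^708 ≡ 2103;  202^885 ≡ 2689;  202^1180 ≡ 59;  202^1770 ≡ 3540;  202^3540 ≡ 1.
Smallest exponent giving 1 is 3540.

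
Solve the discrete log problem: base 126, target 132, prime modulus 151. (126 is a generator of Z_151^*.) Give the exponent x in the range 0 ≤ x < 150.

Baby-step giant-step with m = ceil(sqrt(150)) = 13.
Baby table (126^j mod 151 for j=0..12):
  0:1  1:126  2:21  3:79  4:139  5:149  6:50  7:109
  8:144  9:24  10:4  11:51  12:84
Giant step factor: 126^(-13) ≡ 54 (mod 151).
Scan 132·54^i mod 151 for i = 0, 1, …:
  i=0: 132   i=1: 31   i=2: 13   i=3: 98
  i=4: 7   i=5: 76   i=6: 27   i=7: 99
  i=8: 61   i=9: 123   i=10: 149
Match at i=10, j=5: x = 10·13 + 5 = 135.

135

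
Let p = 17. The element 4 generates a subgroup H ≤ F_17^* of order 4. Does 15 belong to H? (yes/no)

no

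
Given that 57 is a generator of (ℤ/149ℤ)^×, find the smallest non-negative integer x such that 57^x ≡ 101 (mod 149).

123

Baby-step giant-step with m = ceil(sqrt(148)) = 13.
Baby table (57^j mod 149 for j=0..12):
  0:1  1:57  2:120  3:135  4:96  5:108  6:47  7:146
  8:127  9:87  10:42  11:10  12:123
Giant step factor: 57^(-13) ≡ 56 (mod 149).
Scan 101·56^i mod 149 for i = 0, 1, …:
  i=0: 101   i=1: 143   i=2: 111   i=3: 107
  i=4: 32   i=5: 4   i=6: 75   i=7: 28
  i=8: 78   i=9: 47
Match at i=9, j=6: x = 9·13 + 6 = 123.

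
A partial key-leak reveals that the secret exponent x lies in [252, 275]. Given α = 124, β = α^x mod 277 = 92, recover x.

Compute 124^252 mod 277 = 203, then multiply by 124 repeatedly:
  124^252=203  124^253=242  124^254=92
Found 92 at exponent 254.

254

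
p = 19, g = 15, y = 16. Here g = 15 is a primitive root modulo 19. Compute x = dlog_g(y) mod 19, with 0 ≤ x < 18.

2

Successive powers of 15 modulo 19:
  15^0=1  15^1=15  15^2=16
So 15^2 ≡ 16 (mod 19), giving x = 2.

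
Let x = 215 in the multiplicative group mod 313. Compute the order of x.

6

The order of 215 must divide p − 1 = 312 = 2^3 · 3 · 13.
Divisors: 1, 2, 3, 4, 6, 8, 12, 13, 24, 26, 39, 52, 78, 104, 156, 312.
Check each in increasing order: 215^1 ≡ 215;  215^2 ≡ 214;  215^3 ≡ 312;  215^4 ≡ 98;  215^6 ≡ 1.
Smallest exponent giving 1 is 6.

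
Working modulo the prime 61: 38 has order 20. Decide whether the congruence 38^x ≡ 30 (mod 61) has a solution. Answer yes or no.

⟨38⟩ has order 20; its elements mod 61 are {1, 3, 8, 9, 11, 20, 23, 24, 27, 28, 33, 34, 37, 38, 41, 50, 52, 53, 58, 60}.
30 is not in this set.

no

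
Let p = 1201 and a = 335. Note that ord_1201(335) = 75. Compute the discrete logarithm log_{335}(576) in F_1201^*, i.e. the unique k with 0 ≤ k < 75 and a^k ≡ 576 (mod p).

68

Baby-step giant-step with m = ceil(sqrt(75)) = 9.
Baby table (335^j mod 1201 for j=0..8):
  0:1  1:335  2:532  3:472  4:789  5:95  6:599  7:98
  8:403
Giant step factor: 335^(-9) ≡ 877 (mod 1201).
Scan 576·877^i mod 1201 for i = 0, 1, …:
  i=0: 576   i=1: 732   i=2: 630   i=3: 50
  i=4: 614   i=5: 430   i=6: 1197   i=7: 95
Match at i=7, j=5: k = 7·9 + 5 = 68.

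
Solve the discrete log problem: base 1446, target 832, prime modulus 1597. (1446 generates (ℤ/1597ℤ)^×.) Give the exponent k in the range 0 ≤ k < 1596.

1151

Baby-step giant-step with m = ceil(sqrt(1596)) = 40.
Baby table (1446^j mod 1597 for j=0..39):
  0:1  1:1446  2:443  3:181  4:1415  5:333  6:821  7:595
  8:1184  9:80  10:696  11:306  12:107  13:1410  14:1088  15:203
  16:1287  17:497  18:12  19:1382  20:525  21:575  22:1010  23:802
  24:270  25:752  26:1432  27:960  28:367  29:478  30:1284  31:950
  32:280  33:839  34:1071  35:1173  36:144  37:614  38:1509  39:512
Giant step factor: 1446^(-40) ≡ 947 (mod 1597).
Scan 832·947^i mod 1597 for i = 0, 1, …:
  i=0: 832   i=1: 583   i=2: 1136   i=3: 1011
  i=4: 814   i=5: 1104   i=6: 1050   i=7: 1016
  i=8: 758   i=9: 773     …   i=27: 1227
  i=28: 950
Match at i=28, j=31: k = 28·40 + 31 = 1151.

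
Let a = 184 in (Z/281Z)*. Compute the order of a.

The order of 184 must divide p − 1 = 280 = 2^3 · 5 · 7.
Divisors: 1, 2, 4, 5, 7, 8, 10, 14, 20, 28, 35, 40, 56, 70, 140, 280.
Check each in increasing order: 184^1 ≡ 184;  184^2 ≡ 136;  184^4 ≡ 231;  184^5 ≡ 73;  184^7 ≡ 93;  184^8 ≡ 252;  184^10 ≡ 271;  184^14 ≡ 219;  184^20 ≡ 100;  184^28 ≡ 191;  184^35 ≡ 60;  184^40 ≡ 165;  184^56 ≡ 232;  184^70 ≡ 228;  184^140 ≡ 280;  184^280 ≡ 1.
Smallest exponent giving 1 is 280.

280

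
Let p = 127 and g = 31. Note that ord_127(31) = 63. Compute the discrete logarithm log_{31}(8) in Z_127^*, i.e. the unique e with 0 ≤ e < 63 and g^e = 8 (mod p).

54

Baby-step giant-step with m = ceil(sqrt(63)) = 8.
Baby table (31^j mod 127 for j=0..7):
  0:1  1:31  2:72  3:73  4:104  5:49  6:122  7:99
Giant step factor: 31^(-8) ≡ 121 (mod 127).
Scan 8·121^i mod 127 for i = 0, 1, …:
  i=0: 8   i=1: 79   i=2: 34   i=3: 50
  i=4: 81   i=5: 22   i=6: 122
Match at i=6, j=6: e = 6·8 + 6 = 54.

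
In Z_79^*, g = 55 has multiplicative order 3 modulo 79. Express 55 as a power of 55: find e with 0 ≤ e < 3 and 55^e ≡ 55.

1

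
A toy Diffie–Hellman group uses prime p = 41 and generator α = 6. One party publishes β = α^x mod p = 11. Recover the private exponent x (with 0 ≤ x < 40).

Successive powers of 6 modulo 41:
  6^0=1  6^1=6  6^2=36  6^3=11
So 6^3 ≡ 11 (mod 41), giving x = 3.

3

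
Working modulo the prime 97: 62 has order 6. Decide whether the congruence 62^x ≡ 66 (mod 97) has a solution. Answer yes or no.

no

66 ∈ ⟨62⟩ iff 66^6 ≡ 1 (mod 97), since |⟨62⟩| = 6.
66^6 mod 97 = 47.
Since 47 ≠ 1, 66 does not lie in the subgroup.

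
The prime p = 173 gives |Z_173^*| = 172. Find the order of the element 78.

86

The order of 78 must divide p − 1 = 172 = 2^2 · 43.
Divisors: 1, 2, 4, 43, 86, 172.
Check each in increasing order: 78^1 ≡ 78;  78^2 ≡ 29;  78^4 ≡ 149;  78^43 ≡ 172;  78^86 ≡ 1.
Smallest exponent giving 1 is 86.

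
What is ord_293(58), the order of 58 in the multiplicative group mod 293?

The order of 58 must divide p − 1 = 292 = 2^2 · 73.
Divisors: 1, 2, 4, 73, 146, 292.
Check each in increasing order: 58^1 ≡ 58;  58^2 ≡ 141;  58^4 ≡ 250;  58^73 ≡ 292;  58^146 ≡ 1.
Smallest exponent giving 1 is 146.

146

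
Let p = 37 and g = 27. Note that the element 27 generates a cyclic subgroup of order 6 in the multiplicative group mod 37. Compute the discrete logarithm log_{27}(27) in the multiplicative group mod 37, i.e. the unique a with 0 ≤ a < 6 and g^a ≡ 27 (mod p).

1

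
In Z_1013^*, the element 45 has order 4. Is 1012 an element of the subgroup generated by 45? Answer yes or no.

yes

1012 ∈ ⟨45⟩ iff 1012^4 ≡ 1 (mod 1013), since |⟨45⟩| = 4.
1012^4 mod 1013 = 1.
Since 1 = 1, 1012 lies in the subgroup.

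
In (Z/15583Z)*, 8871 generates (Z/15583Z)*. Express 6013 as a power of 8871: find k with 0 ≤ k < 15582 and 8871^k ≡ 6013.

Baby-step giant-step with m = ceil(sqrt(15582)) = 125.
Baby table (8871^j mod 15583 for j=0..124):
  0:1  1:8871  2:491  3:8004  4:7336  5:3048  6:2303  7:600
  8:8797  9:14106  10:2836  11:7194  12:5589  13:10496  14:1591  15:11146
  16:2031  17:3053  18:15492  19:3055  20:2068  21:4037  22:2493  23:3126
  24:8589  25:7732  26:9789  27:9743  28:6835  29:15415  30:5640  31:11010
  32:11049  33:14192  34:2175  35:2671  36:8281  37:2489  38:14391  39:6625
  40:6882  41:11611  42:13134  43:13206  44:13015  45:1618  46:1335  47:15288
  48:999  49:10985  50:7436  51:1917  52:4654  53:6267  54:9996  55:7246
  56:14974  57:4862  58:12641  59:3043  60:4697  61:13728  62:15526  63:8592
  64:3179  65:11262  66:2589  67:13260  68:8976  69:12549  70:12810  71:6274
  72:9761  73:10683  74:8670  75:9465  76:2811  77:3581  78:8897  79:12975
  80:5187  81:12861  82:6788  83:3636  84:13729  85:8814  86:9083  87:11183
  88:3015  89:5637  90:15563  91:9576  92:5763  93:11333  94:9110  95:1372
  96:689  97:3583  98:11056  99:13957  100:5612  101:11950  102:12884  103:8242
  104:14929  105:10825  106:6129  107:1272  108:1820  109:1232  110:5389  111:12758
  112:12472  113:15395  114:15216  115:1190  116:6799  117:7719  118:3547  119:3360
  120:11864  121:13545  122:12765  123:12237  124:3249
Giant step factor: 8871^(-125) ≡ 9290 (mod 15583).
Scan 6013·9290^i mod 15583 for i = 0, 1, …:
  i=0: 6013   i=1: 11298   i=2: 6915   i=3: 7224
  i=4: 10562   i=5: 10412   i=6: 3799   i=7: 12798
  i=8: 10713   i=9: 10732     …   i=42: 6975
  i=43: 3636
Match at i=43, j=83: k = 43·125 + 83 = 5458.

5458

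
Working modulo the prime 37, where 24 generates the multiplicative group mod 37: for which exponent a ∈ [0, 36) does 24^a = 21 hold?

Successive powers of 24 modulo 37:
  24^0=1  24^1=24  24^2=21
So 24^2 ≡ 21 (mod 37), giving a = 2.

2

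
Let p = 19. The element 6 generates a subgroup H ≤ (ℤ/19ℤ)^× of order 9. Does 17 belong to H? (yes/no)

⟨6⟩ has order 9; its elements mod 19 are {1, 4, 5, 6, 7, 9, 11, 16, 17}.
17 is in this set.

yes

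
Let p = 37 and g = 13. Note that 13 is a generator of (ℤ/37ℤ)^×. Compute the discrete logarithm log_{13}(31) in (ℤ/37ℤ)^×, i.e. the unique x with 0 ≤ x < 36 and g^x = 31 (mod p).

27

Successive powers of 13 modulo 37:
  13^0=1  13^1=13  13^2=21  13^3=14  13^4=34  13^5=35
  13^6=11  13^7=32  13^8=9  13^9=6  13^10=4  13^11=15
  13^12=10  13^13=19  13^14=25  13^15=29  13^16=7  13^17=17
  13^18=36  13^19=24  13^20=16  13^21=23  13^22=3  13^23=2
  13^24=26  13^25=5  13^26=28  13^27=31
So 13^27 ≡ 31 (mod 37), giving x = 27.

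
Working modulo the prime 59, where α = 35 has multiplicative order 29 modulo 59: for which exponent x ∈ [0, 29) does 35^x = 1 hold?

0

Successive powers of 35 modulo 59:
  35^0=1
So 35^0 ≡ 1 (mod 59), giving x = 0.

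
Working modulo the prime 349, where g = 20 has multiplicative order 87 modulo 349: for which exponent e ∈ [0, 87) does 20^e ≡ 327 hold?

Baby-step giant-step with m = ceil(sqrt(87)) = 10.
Baby table (20^j mod 349 for j=0..9):
  0:1  1:20  2:51  3:322  4:158  5:19  6:31  7:271
  8:185  9:210
Giant step factor: 20^(-10) ≡ 320 (mod 349).
Scan 327·320^i mod 349 for i = 0, 1, …:
  i=0: 327   i=1: 289   i=2: 344   i=3: 145
  i=4: 332   i=5: 144   i=6: 12   i=7: 1
Match at i=7, j=0: e = 7·10 + 0 = 70.

70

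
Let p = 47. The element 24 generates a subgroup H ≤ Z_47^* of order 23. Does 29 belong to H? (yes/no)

no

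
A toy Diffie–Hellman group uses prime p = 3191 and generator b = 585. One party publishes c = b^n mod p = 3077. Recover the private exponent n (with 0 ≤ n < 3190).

2053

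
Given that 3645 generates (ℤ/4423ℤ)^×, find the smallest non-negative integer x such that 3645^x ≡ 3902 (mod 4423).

Baby-step giant-step with m = ceil(sqrt(4422)) = 67.
Baby table (3645^j mod 4423 for j=0..66):
  0:1  1:3645  2:3756  3:1435  4:2589  5:2646  6:2530  7:4318
  8:2076  9:3690  10:4130  11:2381  12:819  13:4153  14:2179  15:3170
  16:1774  17:4227  18:2106  19:2465  20:1812  21:1201  22:3298  23:3919
  24:2888  25:20  26:2132  27:4352  28:2162  29:3127  30:4267  31:1947
  32:2323  33:1713  34:3032  35:2986  36:3390  37:3111  38:3446  39:3773
  40:1478  41:96  42:503  43:2313  44:647  45:856  46:1905  47:4038
  48:3189  49:261  50:400  51:2833  52:3003  53:3433  54:618  55:1303
  56:3556  57:2230  58:3299  59:3141  60:2221  61:1455  62:298  63:2575
  64:269  65:3022  66:1920
Giant step factor: 3645^(-67) ≡ 2758 (mod 4423).
Scan 3902·2758^i mod 4423 for i = 0, 1, …:
  i=0: 3902   i=1: 557   i=2: 1425   i=3: 2526
  i=4: 483   i=5: 791   i=6: 1039   i=7: 3881
  i=8: 138   i=9: 226     …   i=18: 3493
  i=19: 400
Match at i=19, j=50: x = 19·67 + 50 = 1323.

1323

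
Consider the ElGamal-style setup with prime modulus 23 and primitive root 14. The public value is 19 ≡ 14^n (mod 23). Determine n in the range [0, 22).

7

Successive powers of 14 modulo 23:
  14^0=1  14^1=14  14^2=12  14^3=7  14^4=6  14^5=15
  14^6=3  14^7=19
So 14^7 ≡ 19 (mod 23), giving n = 7.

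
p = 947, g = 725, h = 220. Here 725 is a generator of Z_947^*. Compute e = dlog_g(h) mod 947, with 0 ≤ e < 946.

218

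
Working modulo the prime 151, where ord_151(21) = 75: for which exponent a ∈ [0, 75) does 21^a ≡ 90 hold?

Baby-step giant-step with m = ceil(sqrt(75)) = 9.
Baby table (21^j mod 151 for j=0..8):
  0:1  1:21  2:139  3:50  4:144  5:4  6:84  7:103
  8:49
Giant step factor: 21^(-9) ≡ 124 (mod 151).
Scan 90·124^i mod 151 for i = 0, 1, …:
  i=0: 90   i=1: 137   i=2: 76   i=3: 62
  i=4: 138   i=5: 49
Match at i=5, j=8: a = 5·9 + 8 = 53.

53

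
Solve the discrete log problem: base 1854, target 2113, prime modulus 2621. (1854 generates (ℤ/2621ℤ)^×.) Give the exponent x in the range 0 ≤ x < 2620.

Baby-step giant-step with m = ceil(sqrt(2620)) = 52.
Baby table (1854^j mod 2621 for j=0..51):
  0:1  1:1854  2:1185  3:592  4:1990  5:1713  6:1871  7:1251
  8:2390  9:1570  10:1470  11:2161  12:1606  13:68  14:264  15:1950
  16:941  17:1649  18:1160  19:1420  20:1196  21:18  22:1920  23:362
  24:172  25:1747  26:2003  27:2226  28:1550  29:1084  30:2050  31:250
  32:2204  33:77  34:1224  35:2131  36:1027  37:1212  38:851  39:2533
  40:1971  41:560  42:324  43:487  44:1274  45:475  46:2615  47:1981
  48:753  49:1690  50:1165  51:206
Giant step factor: 1854^(-52) ≡ 710 (mod 2621).
Scan 2113·710^i mod 2621 for i = 0, 1, …:
  i=0: 2113   i=1: 1018   i=2: 2005   i=3: 347
  i=4: 2617   i=5: 2402   i=6: 1770   i=7: 1241
  i=8: 454   i=9: 2578     …   i=30: 2168
  i=31: 753
Match at i=31, j=48: x = 31·52 + 48 = 1660.

1660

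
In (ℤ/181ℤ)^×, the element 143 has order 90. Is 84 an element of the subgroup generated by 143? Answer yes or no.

no

84 ∈ ⟨143⟩ iff 84^90 ≡ 1 (mod 181), since |⟨143⟩| = 90.
84^90 mod 181 = 180.
Since 180 ≠ 1, 84 does not lie in the subgroup.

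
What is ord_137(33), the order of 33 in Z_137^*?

The order of 33 must divide p − 1 = 136 = 2^3 · 17.
Divisors: 1, 2, 4, 8, 17, 34, 68, 136.
Check each in increasing order: 33^1 ≡ 33;  33^2 ≡ 130;  33^4 ≡ 49;  33^8 ≡ 72;  33^17 ≡ 96;  33^34 ≡ 37;  33^68 ≡ 136;  33^136 ≡ 1.
Smallest exponent giving 1 is 136.

136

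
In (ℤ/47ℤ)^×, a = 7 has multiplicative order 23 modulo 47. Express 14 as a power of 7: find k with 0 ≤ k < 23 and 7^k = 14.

3

Successive powers of 7 modulo 47:
  7^0=1  7^1=7  7^2=2  7^3=14
So 7^3 ≡ 14 (mod 47), giving k = 3.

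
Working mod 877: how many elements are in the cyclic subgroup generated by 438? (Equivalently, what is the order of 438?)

The order of 438 must divide p − 1 = 876 = 2^2 · 3 · 73.
Divisors: 1, 2, 3, 4, 6, 12, 73, 146, 219, 292, 438, 876.
Check each in increasing order: 438^1 ≡ 438;  438^2 ≡ 658;  438^3 ≡ 548;  438^4 ≡ 603;  438^6 ≡ 370;  438^12 ≡ 88;  438^73 ≡ 391;  438^146 ≡ 283;  438^219 ≡ 151;  438^292 ≡ 282;  438^438 ≡ 876;  438^876 ≡ 1.
Smallest exponent giving 1 is 876.

876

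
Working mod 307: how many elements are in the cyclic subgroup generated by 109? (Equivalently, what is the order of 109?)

The order of 109 must divide p − 1 = 306 = 2 · 3^2 · 17.
Divisors: 1, 2, 3, 6, 9, 17, 18, 34, 51, 102, 153, 306.
Check each in increasing order: 109^1 ≡ 109;  109^2 ≡ 215;  109^3 ≡ 103;  109^6 ≡ 171;  109^9 ≡ 114;  109^17 ≡ 46;  109^18 ≡ 102;  109^34 ≡ 274;  109^51 ≡ 17;  109^102 ≡ 289;  109^153 ≡ 1.
Smallest exponent giving 1 is 153.

153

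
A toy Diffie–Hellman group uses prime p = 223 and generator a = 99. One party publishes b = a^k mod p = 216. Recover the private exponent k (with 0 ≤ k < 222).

117

Baby-step giant-step with m = ceil(sqrt(222)) = 15.
Baby table (99^j mod 223 for j=0..14):
  0:1  1:99  2:212  3:26  4:121  5:160  6:7  7:24
  8:146  9:182  10:178  11:5  12:49  13:168  14:130
Giant step factor: 99^(-15) ≡ 108 (mod 223).
Scan 216·108^i mod 223 for i = 0, 1, …:
  i=0: 216   i=1: 136   i=2: 193   i=3: 105
  i=4: 190   i=5: 4   i=6: 209   i=7: 49
Match at i=7, j=12: k = 7·15 + 12 = 117.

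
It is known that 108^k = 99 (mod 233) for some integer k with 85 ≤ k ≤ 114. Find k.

85

Compute 108^85 mod 233 = 99, then multiply by 108 repeatedly:
  108^85=99
Found 99 at exponent 85.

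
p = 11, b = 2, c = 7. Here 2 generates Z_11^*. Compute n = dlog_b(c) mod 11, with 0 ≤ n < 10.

Successive powers of 2 modulo 11:
  2^0=1  2^1=2  2^2=4  2^3=8  2^4=5  2^5=10
  2^6=9  2^7=7
So 2^7 ≡ 7 (mod 11), giving n = 7.

7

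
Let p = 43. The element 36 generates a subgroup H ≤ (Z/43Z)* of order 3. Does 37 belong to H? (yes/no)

37 ∈ ⟨36⟩ iff 37^3 ≡ 1 (mod 43), since |⟨36⟩| = 3.
37^3 mod 43 = 42.
Since 42 ≠ 1, 37 does not lie in the subgroup.

no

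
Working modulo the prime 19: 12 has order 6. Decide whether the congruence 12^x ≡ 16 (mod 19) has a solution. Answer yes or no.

⟨12⟩ has order 6; its elements mod 19 are {1, 7, 8, 11, 12, 18}.
16 is not in this set.

no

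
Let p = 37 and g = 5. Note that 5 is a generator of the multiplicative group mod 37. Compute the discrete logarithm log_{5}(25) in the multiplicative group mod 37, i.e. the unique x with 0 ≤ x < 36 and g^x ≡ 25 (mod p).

2

Successive powers of 5 modulo 37:
  5^0=1  5^1=5  5^2=25
So 5^2 ≡ 25 (mod 37), giving x = 2.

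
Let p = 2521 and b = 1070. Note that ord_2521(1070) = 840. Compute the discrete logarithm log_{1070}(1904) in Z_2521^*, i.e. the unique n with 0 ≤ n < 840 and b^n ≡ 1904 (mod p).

17

Baby-step giant-step with m = ceil(sqrt(840)) = 29.
Baby table (1070^j mod 2521 for j=0..28):
  0:1  1:1070  2:366  3:865  4:343  5:1465  6:2009  7:1738
  8:1683  9:816  10:854  11:1178  12:2481  13:57  14:486  15:694
  16:1406  17:1904  18:312  19:1068  20:747  21:133  22:1134  23:779
  24:1600  25:241  26:728  27:2492  28:1743
Giant step factor: 1070^(-29) ≡ 1622 (mod 2521).
Scan 1904·1622^i mod 2521 for i = 0, 1, …:
  i=0: 1904
Match at i=0, j=17: n = 0·29 + 17 = 17.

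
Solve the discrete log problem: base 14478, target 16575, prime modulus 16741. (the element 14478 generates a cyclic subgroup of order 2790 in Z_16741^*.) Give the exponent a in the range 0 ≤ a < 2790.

1227

Baby-step giant-step with m = ceil(sqrt(2790)) = 53.
Baby table (14478^j mod 16741 for j=0..52):
  0:1  1:14478  2:15164  3:2918  4:9261  5:2089  6:10296  7:3624
  8:1978  9:10374  10:11261  11:12900  12:3604  13:13756  14:8432  15:3124
  16:11831  17:12047  18:8728  19:2916  20:13787  21:5243  22:4460  23:1843
  24:14541  25:6523  26:4013  27:8944  28:16338  29:7975  30:16114  31:12657
  32:1060  33:11924  34:2480  35:12736  36:6434  37:4528  38:15369  39:7751
  40:4055  41:14344  42:327  43:13344  44:3292  45:16690  46:14967  47:13463
  48:1851  49:13178  50:10648  51:10616  52:16068
Giant step factor: 14478^(-53) ≡ 4224 (mod 16741).
Scan 16575·4224^i mod 16741 for i = 0, 1, …:
  i=0: 16575   i=1: 1938   i=2: 16504   i=3: 3372
  i=4: 13478   i=5: 11672   i=6: 283   i=7: 6781
  i=8: 15834   i=9: 2521     …   i=22: 16036
  i=23: 1978
Match at i=23, j=8: a = 23·53 + 8 = 1227.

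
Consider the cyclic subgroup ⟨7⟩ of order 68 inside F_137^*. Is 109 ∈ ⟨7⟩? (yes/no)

109 ∈ ⟨7⟩ iff 109^68 ≡ 1 (mod 137), since |⟨7⟩| = 68.
109^68 mod 137 = 1.
Since 1 = 1, 109 lies in the subgroup.

yes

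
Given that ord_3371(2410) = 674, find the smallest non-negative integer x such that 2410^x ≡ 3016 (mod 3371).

Baby-step giant-step with m = ceil(sqrt(674)) = 26.
Baby table (2410^j mod 3371 for j=0..25):
  0:1  1:2410  2:3238  3:3086  4:834  5:824  6:321  7:1651
  8:1130  9:2903  10:1405  11:1566  12:1911  13:724  14:2033  15:1467
  16:2662  17:407  18:3280  19:3176  20:1990  21:2338  22:1639  23:2549
  24:1128  25:1454
Giant step factor: 2410^(-26) ≡ 2441 (mod 3371).
Scan 3016·2441^i mod 3371 for i = 0, 1, …:
  i=0: 3016   i=1: 3163   i=2: 1293   i=3: 957
  i=4: 3305   i=5: 702   i=6: 1114   i=7: 2248
  i=8: 2751   i=9: 159   i=10: 454   i=11: 2526
  i=12: 407
Match at i=12, j=17: x = 12·26 + 17 = 329.

329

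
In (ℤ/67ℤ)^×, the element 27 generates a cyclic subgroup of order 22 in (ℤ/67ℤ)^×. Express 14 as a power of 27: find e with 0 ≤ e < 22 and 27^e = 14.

Successive powers of 27 modulo 67:
  27^0=1  27^1=27  27^2=59  27^3=52  27^4=64  27^5=53
  27^6=24  27^7=45  27^8=9  27^9=42  27^10=62  27^11=66
  27^12=40  27^13=8  27^14=15  27^15=3  27^16=14
So 27^16 ≡ 14 (mod 67), giving e = 16.

16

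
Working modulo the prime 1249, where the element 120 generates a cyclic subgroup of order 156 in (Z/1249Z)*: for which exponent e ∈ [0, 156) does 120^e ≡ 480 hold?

11

Successive powers of 120 modulo 1249:
  120^0=1  120^1=120  120^2=661  120^3=633  120^4=1020  120^5=1247
  120^6=1009  120^7=1176  120^8=1232  120^9=458  120^10=4  120^11=480
So 120^11 ≡ 480 (mod 1249), giving e = 11.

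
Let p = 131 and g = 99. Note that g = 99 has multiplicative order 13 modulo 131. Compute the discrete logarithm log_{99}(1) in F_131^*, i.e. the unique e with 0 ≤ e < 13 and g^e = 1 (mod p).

Successive powers of 99 modulo 131:
  99^0=1
So 99^0 ≡ 1 (mod 131), giving e = 0.

0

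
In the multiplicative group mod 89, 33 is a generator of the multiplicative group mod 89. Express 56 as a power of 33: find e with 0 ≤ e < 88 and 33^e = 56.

45

Baby-step giant-step with m = ceil(sqrt(88)) = 10.
Baby table (33^j mod 89 for j=0..9):
  0:1  1:33  2:21  3:70  4:85  5:46  6:5  7:76
  8:16  9:83
Giant step factor: 33^(-10) ≡ 40 (mod 89).
Scan 56·40^i mod 89 for i = 0, 1, …:
  i=0: 56   i=1: 15   i=2: 66   i=3: 59
  i=4: 46
Match at i=4, j=5: e = 4·10 + 5 = 45.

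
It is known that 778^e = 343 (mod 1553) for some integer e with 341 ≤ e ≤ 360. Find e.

347

Compute 778^341 mod 1553 = 486, then multiply by 778 repeatedly:
  778^341=486  778^342=729  778^343=317  778^344=1252  778^345=325
  778^346=1264  778^347=343
Found 343 at exponent 347.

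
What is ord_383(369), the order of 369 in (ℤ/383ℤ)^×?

382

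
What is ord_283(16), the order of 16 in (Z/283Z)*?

The order of 16 must divide p − 1 = 282 = 2 · 3 · 47.
Divisors: 1, 2, 3, 6, 47, 94, 141, 282.
Check each in increasing order: 16^1 ≡ 16;  16^2 ≡ 256;  16^3 ≡ 134;  16^6 ≡ 127;  16^47 ≡ 1.
Smallest exponent giving 1 is 47.

47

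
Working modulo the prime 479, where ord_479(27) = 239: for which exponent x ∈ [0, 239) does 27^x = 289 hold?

Baby-step giant-step with m = ceil(sqrt(239)) = 16.
Baby table (27^j mod 479 for j=0..15):
  0:1  1:27  2:250  3:44  4:230  5:462  6:20  7:61
  8:210  9:401  10:289  11:139  12:400  13:262  14:368  15:356
Giant step factor: 27^(-16) ≡ 15 (mod 479).
Scan 289·15^i mod 479 for i = 0, 1, …:
  i=0: 289
Match at i=0, j=10: x = 0·16 + 10 = 10.

10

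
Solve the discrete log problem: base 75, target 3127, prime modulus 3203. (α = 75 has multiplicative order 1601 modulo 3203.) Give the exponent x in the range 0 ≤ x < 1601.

Baby-step giant-step with m = ceil(sqrt(1601)) = 41.
Baby table (75^j mod 3203 for j=0..40):
  0:1  1:75  2:2422  3:2282  4:1391  5:1829  6:2649  7:89
  8:269  9:957  10:1309  11:2085  12:2631  13:1942  14:1515  15:1520
  16:1895  17:1193  18:2994  19:340  20:3079  21:309  22:754  23:2099
  24:478  25:617  26:1433  27:1776  28:1877  29:3046  30:1037  31:903
  32:462  33:2620  34:1117  35:497  36:2042  37:2609  38:292  39:2682
  40:2564
Giant step factor: 75^(-41) ≡ 347 (mod 3203).
Scan 3127·347^i mod 3203 for i = 0, 1, …:
  i=0: 3127   i=1: 2455   i=2: 3090   i=3: 2428
  i=4: 127   i=5: 2430   i=6: 821   i=7: 3023
  i=8: 1600   i=9: 1081     …   i=17: 506
  i=18: 2620
Match at i=18, j=33: x = 18·41 + 33 = 771.

771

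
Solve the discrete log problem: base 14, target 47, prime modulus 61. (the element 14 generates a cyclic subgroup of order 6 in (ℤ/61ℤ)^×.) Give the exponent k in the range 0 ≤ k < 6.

Successive powers of 14 modulo 61:
  14^0=1  14^1=14  14^2=13  14^3=60  14^4=47
So 14^4 ≡ 47 (mod 61), giving k = 4.

4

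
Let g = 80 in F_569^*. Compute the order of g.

71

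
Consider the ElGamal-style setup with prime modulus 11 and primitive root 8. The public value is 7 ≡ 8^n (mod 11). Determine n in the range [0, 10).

Successive powers of 8 modulo 11:
  8^0=1  8^1=8  8^2=9  8^3=6  8^4=4  8^5=10
  8^6=3  8^7=2  8^8=5  8^9=7
So 8^9 ≡ 7 (mod 11), giving n = 9.

9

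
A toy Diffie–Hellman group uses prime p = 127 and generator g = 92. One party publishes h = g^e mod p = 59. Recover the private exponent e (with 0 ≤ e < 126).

77

Baby-step giant-step with m = ceil(sqrt(126)) = 12.
Baby table (92^j mod 127 for j=0..11):
  0:1  1:92  2:82  3:51  4:120  5:118  6:61  7:24
  8:49  9:63  10:81  11:86
Giant step factor: 92^(-12) ≡ 117 (mod 127).
Scan 59·117^i mod 127 for i = 0, 1, …:
  i=0: 59   i=1: 45   i=2: 58   i=3: 55
  i=4: 85   i=5: 39   i=6: 118
Match at i=6, j=5: e = 6·12 + 5 = 77.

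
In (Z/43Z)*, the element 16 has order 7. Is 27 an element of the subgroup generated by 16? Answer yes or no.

no

27 ∈ ⟨16⟩ iff 27^7 ≡ 1 (mod 43), since |⟨16⟩| = 7.
27^7 mod 43 = 42.
Since 42 ≠ 1, 27 does not lie in the subgroup.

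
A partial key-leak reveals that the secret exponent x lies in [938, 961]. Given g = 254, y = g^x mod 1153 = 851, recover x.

955

Compute 254^938 mod 1153 = 1128, then multiply by 254 repeatedly:
  254^938=1128  254^939=568  254^940=147  254^941=442  254^942=427
  254^943=76  254^944=856  254^945=660  254^946=455  254^947=270
  254^948=553  254^949=949  254^950=69  254^951=231  254^952=1024
  254^953=671  254^954=943  254^955=851
Found 851 at exponent 955.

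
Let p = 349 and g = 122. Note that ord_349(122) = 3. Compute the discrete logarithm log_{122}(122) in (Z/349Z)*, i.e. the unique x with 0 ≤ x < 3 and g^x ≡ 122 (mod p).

1

Successive powers of 122 modulo 349:
  122^0=1  122^1=122
So 122^1 ≡ 122 (mod 349), giving x = 1.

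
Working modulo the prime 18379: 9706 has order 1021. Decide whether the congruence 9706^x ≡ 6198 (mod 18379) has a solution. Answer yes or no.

no

6198 ∈ ⟨9706⟩ iff 6198^1021 ≡ 1 (mod 18379), since |⟨9706⟩| = 1021.
6198^1021 mod 18379 = 4896.
Since 4896 ≠ 1, 6198 does not lie in the subgroup.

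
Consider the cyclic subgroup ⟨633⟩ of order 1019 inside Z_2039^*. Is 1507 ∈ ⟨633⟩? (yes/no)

no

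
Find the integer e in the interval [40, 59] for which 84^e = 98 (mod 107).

45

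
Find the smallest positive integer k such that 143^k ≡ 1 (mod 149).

74

The order of 143 must divide p − 1 = 148 = 2^2 · 37.
Divisors: 1, 2, 4, 37, 74, 148.
Check each in increasing order: 143^1 ≡ 143;  143^2 ≡ 36;  143^4 ≡ 104;  143^37 ≡ 148;  143^74 ≡ 1.
Smallest exponent giving 1 is 74.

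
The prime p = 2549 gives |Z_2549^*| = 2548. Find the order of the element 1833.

The order of 1833 must divide p − 1 = 2548 = 2^2 · 7^2 · 13.
Divisors: 1, 2, 4, 7, 13, 14, 26, 28, 49, 52, 91, 98, 182, 196, 364, 637, 1274, 2548.
Check each in increasing order: 1833^1 ≡ 1833;  1833^2 ≡ 307;  1833^4 ≡ 2485;  1833^7 ≡ 37;  1833^13 ≡ 2038;  1833^14 ≡ 1369;  1833^26 ≡ 1123;  1833^28 ≡ 646;  1833^49 ≡ 325;  1833^52 ≡ 1923;  1833^91 ≡ 1408;  1833^98 ≡ 1116;  1833^182 ≡ 1891;  1833^196 ≡ 1544;  1833^364 ≡ 2183;  1833^637 ≡ 1.
Smallest exponent giving 1 is 637.

637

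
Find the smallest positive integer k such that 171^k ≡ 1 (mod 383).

191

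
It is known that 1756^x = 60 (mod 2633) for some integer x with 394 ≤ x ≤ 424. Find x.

Compute 1756^394 mod 2633 = 69, then multiply by 1756 repeatedly:
  1756^394=69  1756^395=46  1756^396=1786  1756^397=313  1756^398=1964
  1756^399=2187  1756^400=1458  1756^401=972  1756^402=648  1756^403=432
  1756^404=288  1756^405=192  1756^406=128  1756^407=963  1756^408=642
  1756^409=428  1756^410=1163  1756^411=1653  1756^412=1102  1756^413=2490
  1756^414=1660  1756^415=229  1756^416=1908  1756^417=1272  1756^418=848
  1756^419=1443  1756^420=962  1756^421=1519  1756^422=135  1756^423=90
  1756^424=60
Found 60 at exponent 424.

424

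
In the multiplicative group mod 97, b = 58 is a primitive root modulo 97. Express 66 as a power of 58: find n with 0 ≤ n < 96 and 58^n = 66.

2

Successive powers of 58 modulo 97:
  58^0=1  58^1=58  58^2=66
So 58^2 ≡ 66 (mod 97), giving n = 2.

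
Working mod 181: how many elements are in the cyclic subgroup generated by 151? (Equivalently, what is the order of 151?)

The order of 151 must divide p − 1 = 180 = 2^2 · 3^2 · 5.
Divisors: 1, 2, 3, 4, 5, 6, 9, 10, 12, 15, 18, 20, 30, 36, 45, 60, 90, 180.
Check each in increasing order: 151^1 ≡ 151;  151^2 ≡ 176;  151^3 ≡ 150;  151^4 ≡ 25;  151^5 ≡ 155;  151^6 ≡ 56;  151^9 ≡ 74;  151^10 ≡ 133;  151^12 ≡ 59;  151^15 ≡ 162;  151^18 ≡ 46;  151^20 ≡ 132;  151^30 ≡ 180;  151^36 ≡ 125;  151^45 ≡ 19;  151^60 ≡ 1.
Smallest exponent giving 1 is 60.

60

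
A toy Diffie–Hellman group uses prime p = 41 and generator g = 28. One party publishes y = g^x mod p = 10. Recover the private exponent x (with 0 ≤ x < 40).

Successive powers of 28 modulo 41:
  28^0=1  28^1=28  28^2=5  28^3=17  28^4=25  28^5=3
  28^6=2  28^7=15  28^8=10
So 28^8 ≡ 10 (mod 41), giving x = 8.

8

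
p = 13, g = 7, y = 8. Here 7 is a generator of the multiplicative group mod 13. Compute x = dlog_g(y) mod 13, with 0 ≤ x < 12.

9

Successive powers of 7 modulo 13:
  7^0=1  7^1=7  7^2=10  7^3=5  7^4=9  7^5=11
  7^6=12  7^7=6  7^8=3  7^9=8
So 7^9 ≡ 8 (mod 13), giving x = 9.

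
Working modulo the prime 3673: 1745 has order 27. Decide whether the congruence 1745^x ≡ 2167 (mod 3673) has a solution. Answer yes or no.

no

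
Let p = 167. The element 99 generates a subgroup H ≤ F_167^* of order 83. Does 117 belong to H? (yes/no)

no

117 ∈ ⟨99⟩ iff 117^83 ≡ 1 (mod 167), since |⟨99⟩| = 83.
117^83 mod 167 = 166.
Since 166 ≠ 1, 117 does not lie in the subgroup.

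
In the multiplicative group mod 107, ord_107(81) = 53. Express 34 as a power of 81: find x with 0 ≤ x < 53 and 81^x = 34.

2

Successive powers of 81 modulo 107:
  81^0=1  81^1=81  81^2=34
So 81^2 ≡ 34 (mod 107), giving x = 2.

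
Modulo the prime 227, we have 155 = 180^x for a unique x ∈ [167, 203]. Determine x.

200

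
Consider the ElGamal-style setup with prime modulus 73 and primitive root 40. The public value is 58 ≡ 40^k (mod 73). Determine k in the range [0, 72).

Baby-step giant-step with m = ceil(sqrt(72)) = 9.
Baby table (40^j mod 73 for j=0..8):
  0:1  1:40  2:67  3:52  4:36  5:53  6:3  7:47
  8:55
Giant step factor: 40^(-9) ≡ 22 (mod 73).
Scan 58·22^i mod 73 for i = 0, 1, …:
  i=0: 58   i=1: 35   i=2: 40
Match at i=2, j=1: k = 2·9 + 1 = 19.

19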